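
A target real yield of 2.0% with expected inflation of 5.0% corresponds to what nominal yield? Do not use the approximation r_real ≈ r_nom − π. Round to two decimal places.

7.10%

By the Fisher equation, 1 + r_nom = (1 + 2.0%)(1 + 5.0%) = 1.020 × 1.050 = 1.0710.
So r_nom = 7.10%.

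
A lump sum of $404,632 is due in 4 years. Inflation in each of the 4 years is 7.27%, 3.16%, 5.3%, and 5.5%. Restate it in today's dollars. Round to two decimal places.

$329,146.91

Price-level factor over 4 years: 1.0727 × 1.0316 × 1.053 × 1.055 ≈ 1.2293355617.
Purchasing power today: $404,632 divided by that factor.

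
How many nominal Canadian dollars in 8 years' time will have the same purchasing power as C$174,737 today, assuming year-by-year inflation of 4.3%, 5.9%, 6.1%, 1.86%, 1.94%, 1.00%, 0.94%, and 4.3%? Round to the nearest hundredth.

Cumulative price-level factor: 1.043 × 1.059 × 1.061 × 1.0186 × 1.0194 × 1.0100 × 1.0094 × 1.043 ≈ 1.2939364175.
The nominal amount required is C$174,737 scaled up by that factor.

C$226,098.57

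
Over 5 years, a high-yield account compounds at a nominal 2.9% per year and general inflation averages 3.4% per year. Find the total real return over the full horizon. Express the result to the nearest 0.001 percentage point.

-2.395%

The annual real rate is (1+2.9%)/(1+3.4%) − 1 = -0.4836%.
Compounded over 5 years: (1 + -0.004836)^5 − 1 ≈ -0.02395.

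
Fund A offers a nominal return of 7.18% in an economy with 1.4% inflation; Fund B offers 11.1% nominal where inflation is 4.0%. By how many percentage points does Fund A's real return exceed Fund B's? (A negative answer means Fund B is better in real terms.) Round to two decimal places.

Fund A real return: 1.0718/1.014 − 1 = 5.700%.
Fund B real return: 1.111/1.040 − 1 = 6.827%.
Difference: 5.700 − 6.827 = -1.127 pp.

-1.13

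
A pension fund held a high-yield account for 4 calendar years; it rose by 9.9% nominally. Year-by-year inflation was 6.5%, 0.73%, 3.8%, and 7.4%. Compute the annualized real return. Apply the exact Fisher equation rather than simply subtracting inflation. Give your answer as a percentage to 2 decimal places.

Cumulative inflation factor: 1.065 × 1.0073 × 1.038 × 1.074 ≈ 1.19594.
Nominal growth factor: 1.09900. Real growth factor = 1.09900 / 1.19594 ≈ 0.91894.
Annualized: 0.91894^(1/4) − 1 ≈ -0.02091.

-2.09%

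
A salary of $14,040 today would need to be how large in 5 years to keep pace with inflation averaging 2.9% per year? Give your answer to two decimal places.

$16,197.35

Cumulative price-level factor: (1+2.9%)^5 ≈ 1.1536574469.
The nominal amount required is $14,040 scaled up by that factor.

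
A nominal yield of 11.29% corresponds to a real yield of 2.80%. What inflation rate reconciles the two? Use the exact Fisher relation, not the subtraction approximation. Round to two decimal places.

8.26%

From (1+r_nom) = (1+r_real)(1+π), we get 1+π = (1 + 11.29%)/(1 + 2.80%) = 1.1129/1.0280 ≈ 1.08259.
So π ≈ 8.2588%.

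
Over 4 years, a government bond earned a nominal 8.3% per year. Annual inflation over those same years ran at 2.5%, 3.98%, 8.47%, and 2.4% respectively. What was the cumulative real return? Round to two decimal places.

Cumulative inflation factor: 1.025 × 1.0398 × 1.0847 × 1.024 ≈ 1.18381.
Nominal growth factor: 1.37567. Real growth factor = 1.37567 / 1.18381 ≈ 1.16207.
Total real return ≈ 16.2065%.

16.21%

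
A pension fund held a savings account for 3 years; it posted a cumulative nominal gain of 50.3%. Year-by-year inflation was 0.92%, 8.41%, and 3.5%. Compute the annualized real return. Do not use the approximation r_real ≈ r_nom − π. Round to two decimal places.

9.90%

Cumulative inflation factor: 1.0092 × 1.0841 × 1.035 ≈ 1.13237.
Nominal growth factor: 1.50300. Real growth factor = 1.50300 / 1.13237 ≈ 1.32731.
Annualized: 1.32731^(1/3) − 1 ≈ 0.09898.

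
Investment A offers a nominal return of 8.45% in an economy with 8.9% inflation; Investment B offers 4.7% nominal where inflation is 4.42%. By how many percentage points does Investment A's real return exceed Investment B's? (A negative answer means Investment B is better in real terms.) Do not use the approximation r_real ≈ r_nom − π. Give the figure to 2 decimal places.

-0.68

Investment A real return: 1.0845/1.089 − 1 = -0.413%.
Investment B real return: 1.047/1.0442 − 1 = 0.268%.
Difference: -0.413 − 0.268 = -0.681 pp.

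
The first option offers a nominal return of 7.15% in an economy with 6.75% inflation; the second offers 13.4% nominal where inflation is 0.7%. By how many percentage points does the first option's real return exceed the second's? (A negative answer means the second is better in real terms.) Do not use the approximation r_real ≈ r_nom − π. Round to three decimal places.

The first option real return: 1.0715/1.0675 − 1 = 0.3747%.
The second real return: 1.134/1.007 − 1 = 12.6117%.
Difference: 0.3747 − 12.6117 = -12.2370 pp.

-12.237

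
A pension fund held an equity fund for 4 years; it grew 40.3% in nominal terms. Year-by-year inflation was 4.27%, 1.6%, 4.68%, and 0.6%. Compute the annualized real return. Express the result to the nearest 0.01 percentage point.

5.90%

Cumulative inflation factor: 1.0427 × 1.016 × 1.0468 × 1.006 ≈ 1.11562.
Nominal growth factor: 1.40300. Real growth factor = 1.40300 / 1.11562 ≈ 1.25760.
Annualized: 1.25760^(1/4) − 1 ≈ 0.05898.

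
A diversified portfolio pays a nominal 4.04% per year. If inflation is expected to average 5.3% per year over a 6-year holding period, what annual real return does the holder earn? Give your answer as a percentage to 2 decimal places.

-1.20%

With constant rates the annual real return is the same each year: (1+4.04%)/(1+5.3%) − 1 = -0.01197.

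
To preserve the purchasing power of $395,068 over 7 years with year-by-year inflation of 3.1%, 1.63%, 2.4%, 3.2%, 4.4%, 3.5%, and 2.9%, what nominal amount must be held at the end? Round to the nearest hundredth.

Cumulative price-level factor: 1.031 × 1.0163 × 1.024 × 1.032 × 1.044 × 1.035 × 1.029 ≈ 1.2311655877.
Multiplying $395,068 by the price-level factor gives the future nominal sum.

$486,394.13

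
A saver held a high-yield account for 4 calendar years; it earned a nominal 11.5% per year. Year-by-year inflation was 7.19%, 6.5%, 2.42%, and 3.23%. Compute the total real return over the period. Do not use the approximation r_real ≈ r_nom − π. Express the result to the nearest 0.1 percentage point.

28.1%

Cumulative inflation factor: 1.0719 × 1.065 × 1.0242 × 1.0323 ≈ 1.20696.
Nominal growth factor: 1.54561. Real growth factor = 1.54561 / 1.20696 ≈ 1.28057.
Total real return ≈ 28.0575%.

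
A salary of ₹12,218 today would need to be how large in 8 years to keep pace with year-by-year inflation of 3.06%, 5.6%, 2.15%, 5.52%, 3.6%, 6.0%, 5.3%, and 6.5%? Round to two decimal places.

₹17,651.07

Cumulative price-level factor: 1.0306 × 1.056 × 1.0215 × 1.0552 × 1.036 × 1.060 × 1.053 × 1.065 ≈ 1.4446771690.
Multiplying ₹12,218 by the price-level factor gives the future nominal sum.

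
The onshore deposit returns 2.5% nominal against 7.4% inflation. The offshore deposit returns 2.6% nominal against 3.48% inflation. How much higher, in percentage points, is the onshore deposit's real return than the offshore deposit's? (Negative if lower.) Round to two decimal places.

The onshore deposit real return: 1.025/1.074 − 1 = -4.562%.
The offshore deposit real return: 1.026/1.0348 − 1 = -0.850%.
Difference: -4.562 − (-0.850) = -3.712 pp.

-3.71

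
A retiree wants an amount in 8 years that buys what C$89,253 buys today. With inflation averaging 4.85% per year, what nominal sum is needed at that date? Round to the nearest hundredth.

Cumulative price-level factor: (1+4.85%)^8 ≈ 1.4606544240.
The nominal amount required is C$89,253 scaled up by that factor.

C$130,367.79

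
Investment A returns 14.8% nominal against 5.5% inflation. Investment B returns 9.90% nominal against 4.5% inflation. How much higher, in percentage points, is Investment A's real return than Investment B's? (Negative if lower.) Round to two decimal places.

Investment A real return: 1.148/1.055 − 1 = 8.815%.
Investment B real return: 1.0990/1.045 − 1 = 5.167%.
Difference: 8.815 − 5.167 = 3.648 pp.

3.65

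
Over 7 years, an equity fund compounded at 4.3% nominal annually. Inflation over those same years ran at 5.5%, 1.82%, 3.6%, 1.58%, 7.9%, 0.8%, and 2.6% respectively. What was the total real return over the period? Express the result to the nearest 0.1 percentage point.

Cumulative inflation factor: 1.055 × 1.0182 × 1.036 × 1.0158 × 1.079 × 1.008 × 1.026 ≈ 1.26149.
Nominal growth factor: 1.34273. Real growth factor = 1.34273 / 1.26149 ≈ 1.06441.
Total real return ≈ 6.4406%.

6.4%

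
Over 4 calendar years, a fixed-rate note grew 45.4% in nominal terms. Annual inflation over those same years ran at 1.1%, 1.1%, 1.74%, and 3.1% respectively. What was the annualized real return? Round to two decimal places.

7.91%

Cumulative inflation factor: 1.011 × 1.011 × 1.0174 × 1.031 ≈ 1.07214.
Nominal growth factor: 1.45400. Real growth factor = 1.45400 / 1.07214 ≈ 1.35616.
Annualized: 1.35616^(1/4) − 1 ≈ 0.07914.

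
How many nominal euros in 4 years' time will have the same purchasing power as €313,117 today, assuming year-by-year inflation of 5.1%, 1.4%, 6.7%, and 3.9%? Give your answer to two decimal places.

Cumulative price-level factor: 1.051 × 1.014 × 1.067 × 1.039 ≈ 1.1814643947.
The nominal amount required is €313,117 scaled up by that factor.

€369,936.59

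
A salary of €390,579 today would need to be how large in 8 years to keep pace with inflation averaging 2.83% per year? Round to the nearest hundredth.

€488,278.47

Cumulative price-level factor: (1+2.83%)^8 ≈ 1.2501401012.
The nominal amount required is €390,579 scaled up by that factor.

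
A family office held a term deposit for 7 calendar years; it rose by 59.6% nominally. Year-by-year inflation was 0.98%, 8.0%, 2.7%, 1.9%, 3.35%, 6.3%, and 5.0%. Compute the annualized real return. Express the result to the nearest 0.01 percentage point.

2.79%

Cumulative inflation factor: 1.0098 × 1.080 × 1.027 × 1.019 × 1.0335 × 1.063 × 1.050 ≈ 1.31655.
Nominal growth factor: 1.59600. Real growth factor = 1.59600 / 1.31655 ≈ 1.21226.
Annualized: 1.21226^(1/7) − 1 ≈ 0.02788.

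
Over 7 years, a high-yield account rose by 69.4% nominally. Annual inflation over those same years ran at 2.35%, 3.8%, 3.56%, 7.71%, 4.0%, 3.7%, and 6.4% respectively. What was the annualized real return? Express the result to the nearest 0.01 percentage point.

3.19%

Cumulative inflation factor: 1.0235 × 1.038 × 1.0356 × 1.0771 × 1.040 × 1.037 × 1.064 ≈ 1.35984.
Nominal growth factor: 1.69400. Real growth factor = 1.69400 / 1.35984 ≈ 1.24574.
Annualized: 1.24574^(1/7) − 1 ≈ 0.03189.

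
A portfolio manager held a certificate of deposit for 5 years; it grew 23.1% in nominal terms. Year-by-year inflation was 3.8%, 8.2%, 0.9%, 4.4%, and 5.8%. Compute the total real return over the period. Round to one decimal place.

-1.7%

Cumulative inflation factor: 1.038 × 1.082 × 1.009 × 1.044 × 1.058 ≈ 1.25170.
Nominal growth factor: 1.23100. Real growth factor = 1.23100 / 1.25170 ≈ 0.98346.
Total real return ≈ -1.6541%.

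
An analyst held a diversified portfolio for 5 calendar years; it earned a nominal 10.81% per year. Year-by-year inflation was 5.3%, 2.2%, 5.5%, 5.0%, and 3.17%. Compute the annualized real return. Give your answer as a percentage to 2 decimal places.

6.32%

Cumulative inflation factor: 1.053 × 1.022 × 1.055 × 1.050 × 1.0317 ≈ 1.22991.
Nominal growth factor: 1.67069. Real growth factor = 1.67069 / 1.22991 ≈ 1.35838.
Annualized: 1.35838^(1/5) − 1 ≈ 0.06317.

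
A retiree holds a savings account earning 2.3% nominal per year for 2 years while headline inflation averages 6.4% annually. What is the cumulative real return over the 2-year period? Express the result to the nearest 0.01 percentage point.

The annual real rate is (1+2.3%)/(1+6.4%) − 1 = -3.8534%.
Compounded over 2 years: (1 + -0.038534)^2 − 1 ≈ -0.07558.

-7.56%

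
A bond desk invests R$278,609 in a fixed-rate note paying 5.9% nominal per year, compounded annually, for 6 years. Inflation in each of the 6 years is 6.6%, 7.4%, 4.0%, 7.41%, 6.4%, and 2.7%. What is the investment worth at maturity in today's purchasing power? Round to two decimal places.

Nominal value at maturity: R$278,609 × (1 + 5.9%)^6 ≈ R$392,980.41.
Price-level factor over 6 years: 1.066 × 1.074 × 1.040 × 1.0741 × 1.064 × 1.027 ≈ 1.3974993466.
The maturity value deflated by that factor is the answer in today's purchasing power.

R$281,202.57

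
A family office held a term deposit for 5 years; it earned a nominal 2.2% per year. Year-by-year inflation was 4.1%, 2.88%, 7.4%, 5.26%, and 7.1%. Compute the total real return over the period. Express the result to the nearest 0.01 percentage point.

-14.02%

Cumulative inflation factor: 1.041 × 1.0288 × 1.074 × 1.0526 × 1.071 ≈ 1.29670.
Nominal growth factor: 1.11495. Real growth factor = 1.11495 / 1.29670 ≈ 0.85984.
Total real return ≈ -14.0164%.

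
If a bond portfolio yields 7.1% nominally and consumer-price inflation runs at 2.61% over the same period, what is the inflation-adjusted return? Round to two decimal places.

4.38%

Real return via the Fisher equation: (1 + 7.1%)/(1 + 2.61%) − 1 = 1.071/1.0261 − 1 ≈ 0.04376.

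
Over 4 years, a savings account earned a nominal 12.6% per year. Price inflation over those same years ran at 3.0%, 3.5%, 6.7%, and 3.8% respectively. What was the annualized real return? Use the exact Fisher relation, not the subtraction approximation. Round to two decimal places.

Cumulative inflation factor: 1.030 × 1.035 × 1.067 × 1.038 ≈ 1.18070.
Nominal growth factor: 1.60751. Real growth factor = 1.60751 / 1.18070 ≈ 1.36149.
Annualized: 1.36149^(1/4) − 1 ≈ 0.08020.

8.02%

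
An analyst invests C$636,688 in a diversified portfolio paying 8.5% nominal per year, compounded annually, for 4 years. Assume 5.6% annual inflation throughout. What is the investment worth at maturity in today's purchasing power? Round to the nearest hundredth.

Nominal value at maturity: C$636,688 × (1 + 8.5%)^4 ≈ C$882,359.60.
Price-level factor over 4 years: (1 + 5.6%)^4 ≈ 1.2435282985.
The maturity value deflated by that factor is the answer in today's purchasing power.

C$709,561.34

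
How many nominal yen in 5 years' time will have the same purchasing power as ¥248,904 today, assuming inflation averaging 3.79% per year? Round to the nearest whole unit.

Cumulative price-level factor: (1+3.79%)^5 ≈ 1.2044188940.
The nominal amount required is ¥248,904 scaled up by that factor.

¥299,785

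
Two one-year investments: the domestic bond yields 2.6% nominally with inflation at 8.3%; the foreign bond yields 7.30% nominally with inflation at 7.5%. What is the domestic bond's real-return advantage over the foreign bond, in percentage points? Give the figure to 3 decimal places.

The domestic bond real return: 1.026/1.083 − 1 = -5.2632%.
The foreign bond real return: 1.0730/1.075 − 1 = -0.1860%.
Difference: -5.2632 − (-0.1860) = -5.0772 pp.

-5.077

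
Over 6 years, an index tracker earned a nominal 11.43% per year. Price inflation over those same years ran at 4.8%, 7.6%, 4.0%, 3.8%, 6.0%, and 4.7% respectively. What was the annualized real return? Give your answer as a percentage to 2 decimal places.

Cumulative inflation factor: 1.048 × 1.076 × 1.040 × 1.038 × 1.060 × 1.047 ≈ 1.35100.
Nominal growth factor: 1.91431. Real growth factor = 1.91431 / 1.35100 ≈ 1.41695.
Annualized: 1.41695^(1/6) − 1 ≈ 0.05981.

5.98%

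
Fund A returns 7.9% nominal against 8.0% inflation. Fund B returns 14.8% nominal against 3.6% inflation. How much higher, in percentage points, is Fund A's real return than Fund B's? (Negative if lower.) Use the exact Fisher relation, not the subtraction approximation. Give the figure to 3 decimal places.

Fund A real return: 1.079/1.080 − 1 = -0.0926%.
Fund B real return: 1.148/1.036 − 1 = 10.8108%.
Difference: -0.0926 − 10.8108 = -10.9034 pp.

-10.903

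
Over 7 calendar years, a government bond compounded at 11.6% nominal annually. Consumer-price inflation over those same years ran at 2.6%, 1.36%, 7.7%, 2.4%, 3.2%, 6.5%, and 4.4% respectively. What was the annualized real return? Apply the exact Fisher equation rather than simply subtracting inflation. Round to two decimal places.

Cumulative inflation factor: 1.026 × 1.0136 × 1.077 × 1.024 × 1.032 × 1.065 × 1.044 ≈ 1.31601.
Nominal growth factor: 2.15600. Real growth factor = 2.15600 / 1.31601 ≈ 1.63829.
Annualized: 1.63829^(1/7) − 1 ≈ 0.07307.

7.31%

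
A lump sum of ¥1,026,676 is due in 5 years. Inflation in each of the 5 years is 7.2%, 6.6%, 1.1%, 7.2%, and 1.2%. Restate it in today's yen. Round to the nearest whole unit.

¥819,134

Price-level factor over 5 years: 1.072 × 1.066 × 1.011 × 1.072 × 1.012 ≈ 1.2533675413.
Purchasing power today: ¥1,026,676 divided by that factor.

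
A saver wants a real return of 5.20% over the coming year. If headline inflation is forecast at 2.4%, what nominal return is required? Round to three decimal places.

7.725%

By the Fisher equation, 1 + r_nom = (1 + 5.20%)(1 + 2.4%) = 1.0520 × 1.024 = 1.077248.
So r_nom = 7.7248%.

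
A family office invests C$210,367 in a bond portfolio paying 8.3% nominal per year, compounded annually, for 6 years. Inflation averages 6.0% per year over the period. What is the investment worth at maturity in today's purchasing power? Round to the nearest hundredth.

C$239,283.73

Nominal value at maturity: C$210,367 × (1 + 8.3%)^6 ≈ C$339,428.54.
Price-level factor over 6 years: (1 + 6.0%)^6 ≈ 1.4185191123.
Dividing the nominal maturity value by the price-level factor gives the value in today's money.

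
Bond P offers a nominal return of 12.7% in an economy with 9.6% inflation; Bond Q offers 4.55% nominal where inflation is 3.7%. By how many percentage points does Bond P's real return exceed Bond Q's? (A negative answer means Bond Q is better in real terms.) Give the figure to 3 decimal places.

2.009

Bond P real return: 1.127/1.096 − 1 = 2.8285%.
Bond Q real return: 1.0455/1.037 − 1 = 0.8197%.
Difference: 2.8285 − 0.8197 = 2.0088 pp.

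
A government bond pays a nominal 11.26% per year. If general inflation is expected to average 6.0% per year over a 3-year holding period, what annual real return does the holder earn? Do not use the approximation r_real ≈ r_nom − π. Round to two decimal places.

4.96%

With constant rates the annual real return is the same each year: (1+11.26%)/(1+6.0%) − 1 = 0.04962.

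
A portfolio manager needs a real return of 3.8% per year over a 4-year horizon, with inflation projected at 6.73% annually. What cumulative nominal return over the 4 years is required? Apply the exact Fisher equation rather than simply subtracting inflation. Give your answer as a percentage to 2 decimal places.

50.64%

Required annual nominal rate: (1+3.8%)(1+6.73%) − 1 = 10.78574%.
Cumulative over 4 years: (1 + 0.1078574)^4 − 1 ≈ 0.50638.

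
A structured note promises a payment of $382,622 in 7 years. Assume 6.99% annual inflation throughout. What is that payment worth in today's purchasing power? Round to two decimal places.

$238,433.69

Price-level factor over 7 years: (1 + 6.99%)^7 ≈ 1.6047312597.
Purchasing power today: $382,622 divided by that factor.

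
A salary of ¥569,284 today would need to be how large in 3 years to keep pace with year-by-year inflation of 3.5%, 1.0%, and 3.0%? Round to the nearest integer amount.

¥612,954

Cumulative price-level factor: 1.035 × 1.010 × 1.030 = 1.0767105.
Multiplying ¥569,284 by the price-level factor gives the future nominal sum.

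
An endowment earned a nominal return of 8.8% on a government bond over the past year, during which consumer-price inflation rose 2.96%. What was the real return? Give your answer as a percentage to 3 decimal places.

5.672%

Real return via the Fisher equation: (1 + 8.8%)/(1 + 2.96%) − 1 = 1.088/1.0296 − 1 ≈ 0.05672.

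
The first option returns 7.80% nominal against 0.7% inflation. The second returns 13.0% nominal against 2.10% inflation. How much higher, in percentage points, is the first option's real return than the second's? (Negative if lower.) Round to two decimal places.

The first option real return: 1.0780/1.007 − 1 = 7.051%.
The second real return: 1.130/1.0210 − 1 = 10.676%.
Difference: 7.051 − 10.676 = -3.625 pp.

-3.63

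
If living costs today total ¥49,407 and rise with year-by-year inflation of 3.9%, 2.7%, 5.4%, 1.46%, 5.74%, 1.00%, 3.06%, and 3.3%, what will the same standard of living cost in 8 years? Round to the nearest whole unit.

¥64,100

Cumulative price-level factor: 1.039 × 1.027 × 1.054 × 1.0146 × 1.0574 × 1.0100 × 1.0306 × 1.033 ≈ 1.2973961341.
Multiplying ¥49,407 by the price-level factor gives the future nominal sum.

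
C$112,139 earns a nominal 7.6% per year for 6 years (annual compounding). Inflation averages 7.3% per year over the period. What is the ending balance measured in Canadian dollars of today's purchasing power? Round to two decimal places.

Nominal value at maturity: C$112,139 × (1 + 7.6%)^6 ≈ C$174,032.48.
Price-level factor over 6 years: (1 + 7.3%)^6 ≈ 1.5261539034.
The maturity value deflated by that factor is the answer in today's purchasing power.

C$114,033.37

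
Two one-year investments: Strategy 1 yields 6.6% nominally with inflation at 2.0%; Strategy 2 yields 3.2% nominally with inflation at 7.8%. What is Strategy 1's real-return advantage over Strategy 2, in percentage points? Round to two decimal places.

8.78

Strategy 1 real return: 1.066/1.020 − 1 = 4.510%.
Strategy 2 real return: 1.032/1.078 − 1 = -4.267%.
Difference: 4.510 − (-4.267) = 8.777 pp.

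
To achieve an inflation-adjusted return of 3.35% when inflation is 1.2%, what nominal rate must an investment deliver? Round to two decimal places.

4.59%

By the Fisher equation, 1 + r_nom = (1 + 3.35%)(1 + 1.2%) = 1.0335 × 1.012 = 1.045902.
So r_nom = 4.5902%.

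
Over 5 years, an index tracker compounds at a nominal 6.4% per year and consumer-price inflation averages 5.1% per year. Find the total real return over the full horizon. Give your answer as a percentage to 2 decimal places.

6.34%

The annual real rate is (1+6.4%)/(1+5.1%) − 1 = 1.2369%.
Compounded over 5 years: (1 + 0.012369)^5 − 1 ≈ 0.06339.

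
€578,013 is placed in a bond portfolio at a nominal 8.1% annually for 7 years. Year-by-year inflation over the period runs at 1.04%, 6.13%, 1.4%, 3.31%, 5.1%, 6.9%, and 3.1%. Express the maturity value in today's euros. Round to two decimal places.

€766,243.07

Nominal value at maturity: €578,013 × (1 + 8.1%)^7 ≈ €997,051.21.
Price-level factor over 7 years: 1.0104 × 1.0613 × 1.014 × 1.0331 × 1.051 × 1.069 × 1.031 ≈ 1.3012205243.
Dividing the nominal maturity value by the price-level factor gives the value in today's money.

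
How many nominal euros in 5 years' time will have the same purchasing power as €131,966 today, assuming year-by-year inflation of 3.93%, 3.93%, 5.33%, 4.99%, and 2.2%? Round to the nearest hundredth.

€161,099.73

Cumulative price-level factor: 1.0393 × 1.0393 × 1.0533 × 1.0499 × 1.022 ≈ 1.2207669703.
Multiplying €131,966 by the price-level factor gives the future nominal sum.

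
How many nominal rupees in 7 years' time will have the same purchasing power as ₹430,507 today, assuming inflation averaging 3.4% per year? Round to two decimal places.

Cumulative price-level factor: (1+3.4%)^7 ≈ 1.2636993768.
Multiplying ₹430,507 by the price-level factor gives the future nominal sum.

₹544,031.43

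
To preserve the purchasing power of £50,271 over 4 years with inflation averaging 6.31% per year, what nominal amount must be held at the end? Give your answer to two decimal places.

Cumulative price-level factor: (1+6.31%)^4 ≈ 1.2773104716.
Multiplying £50,271 by the price-level factor gives the future nominal sum.

£64,211.67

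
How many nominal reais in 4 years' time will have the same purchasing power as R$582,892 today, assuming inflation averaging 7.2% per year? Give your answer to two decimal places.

R$769,781.09

Cumulative price-level factor: (1+7.2%)^4 ≈ 1.3206238659.
Multiplying R$582,892 by the price-level factor gives the future nominal sum.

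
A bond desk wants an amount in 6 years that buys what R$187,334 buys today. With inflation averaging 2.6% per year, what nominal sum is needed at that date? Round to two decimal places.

R$218,524.82

Cumulative price-level factor: (1+2.6%)^6 ≈ 1.1664984462.
The nominal amount required is R$187,334 scaled up by that factor.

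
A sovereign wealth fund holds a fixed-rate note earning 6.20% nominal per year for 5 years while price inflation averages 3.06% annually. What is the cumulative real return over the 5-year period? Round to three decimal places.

16.191%

The annual real rate is (1+6.20%)/(1+3.06%) − 1 = 3.0468%.
Compounded over 5 years: (1 + 0.030468)^5 − 1 ≈ 0.16191.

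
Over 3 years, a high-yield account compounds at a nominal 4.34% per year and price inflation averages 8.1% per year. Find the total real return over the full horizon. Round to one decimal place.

-10.1%

The annual real rate is (1+4.34%)/(1+8.1%) − 1 = -3.4783%.
Compounded over 3 years: (1 + -0.034783)^3 − 1 ≈ -0.10076.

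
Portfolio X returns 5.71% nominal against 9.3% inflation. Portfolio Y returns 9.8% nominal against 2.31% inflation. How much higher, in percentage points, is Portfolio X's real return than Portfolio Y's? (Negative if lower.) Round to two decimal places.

-10.61

Portfolio X real return: 1.0571/1.093 − 1 = -3.285%.
Portfolio Y real return: 1.098/1.0231 − 1 = 7.321%.
Difference: -3.285 − 7.321 = -10.606 pp.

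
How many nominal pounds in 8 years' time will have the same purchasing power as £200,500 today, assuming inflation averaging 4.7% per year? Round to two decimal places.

£289,526.17

Cumulative price-level factor: (1+4.7%)^8 ≈ 1.4440208149.
Multiplying £200,500 by the price-level factor gives the future nominal sum.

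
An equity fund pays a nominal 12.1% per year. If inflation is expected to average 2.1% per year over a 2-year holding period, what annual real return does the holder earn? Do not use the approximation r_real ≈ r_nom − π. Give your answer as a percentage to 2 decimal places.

9.79%

With constant rates the annual real return is the same each year: (1+12.1%)/(1+2.1%) − 1 = 0.09794.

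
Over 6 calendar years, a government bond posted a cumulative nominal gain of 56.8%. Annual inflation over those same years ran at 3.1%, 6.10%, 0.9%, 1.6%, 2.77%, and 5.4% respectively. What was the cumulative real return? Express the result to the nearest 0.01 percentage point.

29.09%

Cumulative inflation factor: 1.031 × 1.0610 × 1.009 × 1.016 × 1.0277 × 1.054 ≈ 1.21469.
Nominal growth factor: 1.56800. Real growth factor = 1.56800 / 1.21469 ≈ 1.29086.
Total real return ≈ 29.0863%.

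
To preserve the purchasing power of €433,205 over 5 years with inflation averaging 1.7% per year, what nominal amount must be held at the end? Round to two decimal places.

Cumulative price-level factor: (1+1.7%)^5 ≈ 1.0879395490.
Multiplying €433,205 by the price-level factor gives the future nominal sum.

€471,300.85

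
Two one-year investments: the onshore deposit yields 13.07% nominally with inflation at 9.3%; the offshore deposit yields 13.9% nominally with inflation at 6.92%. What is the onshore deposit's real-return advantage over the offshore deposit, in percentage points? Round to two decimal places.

-3.08

The onshore deposit real return: 1.1307/1.093 − 1 = 3.449%.
The offshore deposit real return: 1.139/1.0692 − 1 = 6.528%.
Difference: 3.449 − 6.528 = -3.079 pp.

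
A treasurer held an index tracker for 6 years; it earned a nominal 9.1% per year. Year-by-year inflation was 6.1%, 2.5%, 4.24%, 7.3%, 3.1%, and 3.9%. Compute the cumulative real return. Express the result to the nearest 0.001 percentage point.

29.420%

Cumulative inflation factor: 1.061 × 1.025 × 1.0424 × 1.073 × 1.031 × 1.039 ≈ 1.30301.
Nominal growth factor: 1.68635. Real growth factor = 1.68635 / 1.30301 ≈ 1.29420.
Total real return ≈ 29.4199%.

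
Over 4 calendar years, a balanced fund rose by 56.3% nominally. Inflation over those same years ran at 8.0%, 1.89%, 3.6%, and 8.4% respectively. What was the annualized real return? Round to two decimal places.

Cumulative inflation factor: 1.080 × 1.0189 × 1.036 × 1.084 ≈ 1.23579.
Nominal growth factor: 1.56300. Real growth factor = 1.56300 / 1.23579 ≈ 1.26478.
Annualized: 1.26478^(1/4) − 1 ≈ 0.06048.

6.05%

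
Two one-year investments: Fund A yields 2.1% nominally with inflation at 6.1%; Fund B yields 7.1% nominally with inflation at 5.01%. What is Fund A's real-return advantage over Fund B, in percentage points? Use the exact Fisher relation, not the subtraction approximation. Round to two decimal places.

-5.76

Fund A real return: 1.021/1.061 − 1 = -3.770%.
Fund B real return: 1.071/1.0501 − 1 = 1.990%.
Difference: -3.770 − 1.990 = -5.760 pp.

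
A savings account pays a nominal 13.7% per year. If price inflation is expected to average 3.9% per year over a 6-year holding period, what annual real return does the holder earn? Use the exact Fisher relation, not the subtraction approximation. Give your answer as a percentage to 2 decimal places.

9.43%

With constant rates the annual real return is the same each year: (1+13.7%)/(1+3.9%) − 1 = 0.09432.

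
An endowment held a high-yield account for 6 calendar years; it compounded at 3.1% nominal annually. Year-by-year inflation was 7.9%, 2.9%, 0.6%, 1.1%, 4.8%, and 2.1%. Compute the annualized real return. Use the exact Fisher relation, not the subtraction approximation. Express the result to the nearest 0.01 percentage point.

Cumulative inflation factor: 1.079 × 1.029 × 1.006 × 1.011 × 1.048 × 1.021 ≈ 1.20830.
Nominal growth factor: 1.20102. Real growth factor = 1.20102 / 1.20830 ≈ 0.99398.
Annualized: 0.99398^(1/6) − 1 ≈ -0.00101.

-0.10%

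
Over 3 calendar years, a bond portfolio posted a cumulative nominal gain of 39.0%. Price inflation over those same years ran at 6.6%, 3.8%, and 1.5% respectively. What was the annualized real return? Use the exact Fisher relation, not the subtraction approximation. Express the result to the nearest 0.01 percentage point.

7.37%

Cumulative inflation factor: 1.066 × 1.038 × 1.015 ≈ 1.12311.
Nominal growth factor: 1.39000. Real growth factor = 1.39000 / 1.12311 ≈ 1.23764.
Annualized: 1.23764^(1/3) − 1 ≈ 0.07365.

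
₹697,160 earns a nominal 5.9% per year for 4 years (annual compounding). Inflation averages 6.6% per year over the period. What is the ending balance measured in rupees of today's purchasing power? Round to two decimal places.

₹679,027.69

Nominal value at maturity: ₹697,160 × (1 + 5.9%)^4 ≈ ₹876,831.82.
Price-level factor over 4 years: (1 + 6.6%)^4 ≈ 1.2913049587.
The maturity value deflated by that factor is the answer in today's purchasing power.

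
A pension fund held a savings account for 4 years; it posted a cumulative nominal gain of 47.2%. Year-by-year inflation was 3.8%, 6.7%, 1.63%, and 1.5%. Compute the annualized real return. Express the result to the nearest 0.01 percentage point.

Cumulative inflation factor: 1.038 × 1.067 × 1.0163 × 1.015 ≈ 1.14248.
Nominal growth factor: 1.47200. Real growth factor = 1.47200 / 1.14248 ≈ 1.28842.
Annualized: 1.28842^(1/4) − 1 ≈ 0.06540.

6.54%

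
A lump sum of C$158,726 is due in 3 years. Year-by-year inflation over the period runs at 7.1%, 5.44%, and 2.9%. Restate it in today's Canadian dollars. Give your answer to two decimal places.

C$136,595.95

Price-level factor over 3 years: 1.071 × 1.0544 × 1.029 = 1.1620110096.
Purchasing power today: C$158,726 divided by that factor.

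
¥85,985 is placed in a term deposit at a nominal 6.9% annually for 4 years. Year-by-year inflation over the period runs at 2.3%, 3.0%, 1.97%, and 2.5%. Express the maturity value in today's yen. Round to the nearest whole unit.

Nominal value at maturity: ¥85,985 × (1 + 6.9%)^4 ≈ ¥112,288.
Price-level factor over 4 years: 1.023 × 1.030 × 1.0197 × 1.025 ≈ 1.1013088853.
Dividing the nominal maturity value by the price-level factor gives the value in today's money.

¥101,959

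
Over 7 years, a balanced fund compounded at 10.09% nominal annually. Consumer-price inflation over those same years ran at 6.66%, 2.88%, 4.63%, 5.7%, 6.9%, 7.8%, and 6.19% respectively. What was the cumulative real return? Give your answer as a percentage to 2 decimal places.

31.97%

Cumulative inflation factor: 1.0666 × 1.0288 × 1.0463 × 1.057 × 1.069 × 1.078 × 1.0619 ≈ 1.48506.
Nominal growth factor: 1.95991. Real growth factor = 1.95991 / 1.48506 ≈ 1.31975.
Total real return ≈ 31.9749%.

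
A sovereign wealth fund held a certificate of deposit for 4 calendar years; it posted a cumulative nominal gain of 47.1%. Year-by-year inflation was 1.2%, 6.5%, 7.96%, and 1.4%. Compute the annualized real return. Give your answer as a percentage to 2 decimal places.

Cumulative inflation factor: 1.012 × 1.065 × 1.0796 × 1.014 ≈ 1.17986.
Nominal growth factor: 1.47100. Real growth factor = 1.47100 / 1.17986 ≈ 1.24676.
Annualized: 1.24676^(1/4) − 1 ≈ 0.05668.

5.67%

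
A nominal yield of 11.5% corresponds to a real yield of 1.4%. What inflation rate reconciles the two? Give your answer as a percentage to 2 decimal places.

9.96%

From (1+r_nom) = (1+r_real)(1+π), we get 1+π = (1 + 11.5%)/(1 + 1.4%) = 1.115/1.014 ≈ 1.09961.
So π ≈ 9.9606%.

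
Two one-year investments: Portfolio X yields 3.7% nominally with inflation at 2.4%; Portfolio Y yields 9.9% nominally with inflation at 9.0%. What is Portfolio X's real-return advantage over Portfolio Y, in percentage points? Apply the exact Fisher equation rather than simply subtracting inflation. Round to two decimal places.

Portfolio X real return: 1.037/1.024 − 1 = 1.270%.
Portfolio Y real return: 1.099/1.090 − 1 = 0.826%.
Difference: 1.270 − 0.826 = 0.444 pp.

0.44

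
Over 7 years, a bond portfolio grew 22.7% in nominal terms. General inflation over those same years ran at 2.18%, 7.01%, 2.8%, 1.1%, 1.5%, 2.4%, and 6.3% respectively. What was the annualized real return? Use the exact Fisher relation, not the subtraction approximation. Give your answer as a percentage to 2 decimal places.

-0.33%

Cumulative inflation factor: 1.0218 × 1.0701 × 1.028 × 1.011 × 1.015 × 1.024 × 1.063 ≈ 1.25555.
Nominal growth factor: 1.22700. Real growth factor = 1.22700 / 1.25555 ≈ 0.97726.
Annualized: 0.97726^(1/7) − 1 ≈ -0.00328.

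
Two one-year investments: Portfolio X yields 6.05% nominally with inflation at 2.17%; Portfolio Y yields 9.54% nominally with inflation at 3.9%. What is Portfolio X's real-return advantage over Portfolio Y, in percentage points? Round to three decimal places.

Portfolio X real return: 1.0605/1.0217 − 1 = 3.7976%.
Portfolio Y real return: 1.0954/1.039 − 1 = 5.4283%.
Difference: 3.7976 − 5.4283 = -1.6307 pp.

-1.631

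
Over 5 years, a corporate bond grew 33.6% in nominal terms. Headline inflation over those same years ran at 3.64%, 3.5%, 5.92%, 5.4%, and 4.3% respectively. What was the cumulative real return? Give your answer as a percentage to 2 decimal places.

6.96%

Cumulative inflation factor: 1.0364 × 1.035 × 1.0592 × 1.054 × 1.043 ≈ 1.24902.
Nominal growth factor: 1.33600. Real growth factor = 1.33600 / 1.24902 ≈ 1.06964.
Total real return ≈ 6.9636%.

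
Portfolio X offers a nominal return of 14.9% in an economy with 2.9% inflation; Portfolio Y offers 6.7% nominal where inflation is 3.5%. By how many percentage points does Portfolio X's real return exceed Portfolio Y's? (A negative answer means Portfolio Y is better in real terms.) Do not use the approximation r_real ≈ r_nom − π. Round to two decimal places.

8.57

Portfolio X real return: 1.149/1.029 − 1 = 11.662%.
Portfolio Y real return: 1.067/1.035 − 1 = 3.092%.
Difference: 11.662 − 3.092 = 8.570 pp.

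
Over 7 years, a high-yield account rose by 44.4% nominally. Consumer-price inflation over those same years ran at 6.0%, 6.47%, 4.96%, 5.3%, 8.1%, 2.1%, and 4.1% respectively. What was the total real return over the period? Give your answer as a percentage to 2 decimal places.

0.76%

Cumulative inflation factor: 1.060 × 1.0647 × 1.0496 × 1.053 × 1.081 × 1.021 × 1.041 ≈ 1.43314.
Nominal growth factor: 1.44400. Real growth factor = 1.44400 / 1.43314 ≈ 1.00758.
Total real return ≈ 0.7580%.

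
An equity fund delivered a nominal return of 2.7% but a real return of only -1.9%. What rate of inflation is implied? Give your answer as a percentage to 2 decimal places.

4.69%

From (1+r_nom) = (1+r_real)(1+π), we get 1+π = (1 + 2.7%)/(1 − 1.9%) = 1.027/0.981 ≈ 1.04689.
So π ≈ 4.6891%.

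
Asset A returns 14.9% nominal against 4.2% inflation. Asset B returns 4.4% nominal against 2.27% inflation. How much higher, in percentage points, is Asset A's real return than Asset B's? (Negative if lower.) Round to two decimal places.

Asset A real return: 1.149/1.042 − 1 = 10.269%.
Asset B real return: 1.044/1.0227 − 1 = 2.083%.
Difference: 10.269 − 2.083 = 8.186 pp.

8.19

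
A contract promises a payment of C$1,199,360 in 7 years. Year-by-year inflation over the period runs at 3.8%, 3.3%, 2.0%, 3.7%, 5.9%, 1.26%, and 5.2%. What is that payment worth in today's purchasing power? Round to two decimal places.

C$937,396.51

Price-level factor over 7 years: 1.038 × 1.033 × 1.020 × 1.037 × 1.059 × 1.0126 × 1.052 ≈ 1.2794585657.
Purchasing power today: C$1,199,360 divided by that factor.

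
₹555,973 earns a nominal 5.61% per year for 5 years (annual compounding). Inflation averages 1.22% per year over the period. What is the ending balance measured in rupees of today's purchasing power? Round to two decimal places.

Nominal value at maturity: ₹555,973 × (1 + 5.61%)^5 ≈ ₹730,430.53.
Price-level factor over 5 years: (1 + 1.22%)^5 ≈ 1.0625066695.
Dividing the nominal maturity value by the price-level factor gives the value in today's money.

₹687,459.71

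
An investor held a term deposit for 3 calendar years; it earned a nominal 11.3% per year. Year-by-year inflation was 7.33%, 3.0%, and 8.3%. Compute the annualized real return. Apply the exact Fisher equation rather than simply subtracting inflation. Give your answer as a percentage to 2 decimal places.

4.82%

Cumulative inflation factor: 1.0733 × 1.030 × 1.083 ≈ 1.19726.
Nominal growth factor: 1.37875. Real growth factor = 1.37875 / 1.19726 ≈ 1.15159.
Annualized: 1.15159^(1/3) − 1 ≈ 0.04817.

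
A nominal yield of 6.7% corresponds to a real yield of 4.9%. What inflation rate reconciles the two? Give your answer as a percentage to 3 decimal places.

From (1+r_nom) = (1+r_real)(1+π), we get 1+π = (1 + 6.7%)/(1 + 4.9%) = 1.067/1.049 ≈ 1.01716.
So π ≈ 1.7159%.

1.716%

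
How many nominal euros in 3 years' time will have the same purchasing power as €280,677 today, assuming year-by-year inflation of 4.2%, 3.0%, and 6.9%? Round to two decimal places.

Cumulative price-level factor: 1.042 × 1.030 × 1.069 = 1.14731494.
The nominal amount required is €280,677 scaled up by that factor.

€322,024.92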